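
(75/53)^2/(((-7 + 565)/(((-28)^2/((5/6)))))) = 294000/87079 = 3.38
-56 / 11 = -5.09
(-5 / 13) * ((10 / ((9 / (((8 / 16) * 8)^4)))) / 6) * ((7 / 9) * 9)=-44800 / 351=-127.64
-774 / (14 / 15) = -5805 / 7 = -829.29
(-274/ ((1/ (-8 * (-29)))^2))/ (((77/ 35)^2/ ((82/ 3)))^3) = -127053933712000000/ 47832147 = -2656245677.45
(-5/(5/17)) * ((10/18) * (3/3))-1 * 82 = -823/9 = -91.44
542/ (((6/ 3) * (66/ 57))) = 5149/ 22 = 234.05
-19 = -19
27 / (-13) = -2.08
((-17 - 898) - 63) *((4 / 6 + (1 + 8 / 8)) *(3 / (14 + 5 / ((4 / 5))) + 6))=-432928 / 27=-16034.37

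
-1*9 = -9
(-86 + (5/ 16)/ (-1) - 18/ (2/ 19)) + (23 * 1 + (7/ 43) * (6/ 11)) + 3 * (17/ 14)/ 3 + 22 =-11178435/ 52976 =-211.01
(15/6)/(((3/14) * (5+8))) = 35/39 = 0.90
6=6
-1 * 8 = -8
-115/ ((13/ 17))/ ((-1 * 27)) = 1955/ 351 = 5.57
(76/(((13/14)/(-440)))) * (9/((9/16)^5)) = -490901340160/85293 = -5755470.44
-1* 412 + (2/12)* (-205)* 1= -2677/6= -446.17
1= 1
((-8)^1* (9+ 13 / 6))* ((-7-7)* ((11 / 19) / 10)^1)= 72.41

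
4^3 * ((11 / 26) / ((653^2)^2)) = 352 / 2363720258653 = 0.00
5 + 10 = 15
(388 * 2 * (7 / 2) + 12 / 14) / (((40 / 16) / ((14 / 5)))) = 76072 / 25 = 3042.88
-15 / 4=-3.75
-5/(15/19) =-19/3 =-6.33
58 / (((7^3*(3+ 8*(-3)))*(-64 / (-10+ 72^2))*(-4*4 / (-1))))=75023 / 1843968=0.04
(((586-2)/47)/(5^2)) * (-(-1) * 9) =5256/1175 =4.47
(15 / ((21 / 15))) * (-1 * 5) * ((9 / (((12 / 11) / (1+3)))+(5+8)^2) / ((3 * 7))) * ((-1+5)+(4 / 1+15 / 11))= -2600750 / 539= -4825.14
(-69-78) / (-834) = 49 / 278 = 0.18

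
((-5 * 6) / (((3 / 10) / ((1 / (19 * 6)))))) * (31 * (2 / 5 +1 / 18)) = -6355 / 513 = -12.39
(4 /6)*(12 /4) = 2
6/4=1.50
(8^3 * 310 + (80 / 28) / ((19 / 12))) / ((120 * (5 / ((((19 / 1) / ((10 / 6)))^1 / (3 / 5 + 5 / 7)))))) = 52775 / 23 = 2294.57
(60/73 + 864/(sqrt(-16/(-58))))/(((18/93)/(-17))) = -18972 * sqrt(58)-5270/73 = -144558.64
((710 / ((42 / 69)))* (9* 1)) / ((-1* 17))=-73485 / 119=-617.52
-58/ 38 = -29/ 19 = -1.53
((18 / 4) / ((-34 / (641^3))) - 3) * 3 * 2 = -7111118079 / 34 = -209150531.74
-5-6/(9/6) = -9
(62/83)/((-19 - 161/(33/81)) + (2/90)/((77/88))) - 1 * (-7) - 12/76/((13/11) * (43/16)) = 141778207877/20404194278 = 6.95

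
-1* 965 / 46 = -965 / 46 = -20.98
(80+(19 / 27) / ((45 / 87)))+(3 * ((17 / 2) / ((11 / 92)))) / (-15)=299119 / 4455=67.14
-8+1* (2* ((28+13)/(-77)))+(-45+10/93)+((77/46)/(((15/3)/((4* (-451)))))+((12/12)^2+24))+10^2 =-438855454/823515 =-532.91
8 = 8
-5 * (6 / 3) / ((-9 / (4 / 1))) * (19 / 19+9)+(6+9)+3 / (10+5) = 2684 / 45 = 59.64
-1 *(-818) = 818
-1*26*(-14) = 364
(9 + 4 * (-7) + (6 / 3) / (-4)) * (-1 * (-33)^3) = -1401543 / 2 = -700771.50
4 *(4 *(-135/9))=-240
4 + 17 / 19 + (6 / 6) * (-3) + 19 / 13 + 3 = 1570 / 247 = 6.36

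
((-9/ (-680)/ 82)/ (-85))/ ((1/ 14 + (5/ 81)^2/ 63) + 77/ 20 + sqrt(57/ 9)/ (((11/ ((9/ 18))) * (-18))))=-14592511926627327/ 30135548798856787502080-626458930713 * sqrt(57)/ 6027109759771357500416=-0.00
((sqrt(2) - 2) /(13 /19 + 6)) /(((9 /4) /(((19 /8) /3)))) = -0.03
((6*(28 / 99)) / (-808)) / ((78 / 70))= -245 / 129987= -0.00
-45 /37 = -1.22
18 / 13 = 1.38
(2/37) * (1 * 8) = 16/37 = 0.43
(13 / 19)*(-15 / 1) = -195 / 19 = -10.26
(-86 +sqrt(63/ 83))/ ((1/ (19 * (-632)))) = 1022226.31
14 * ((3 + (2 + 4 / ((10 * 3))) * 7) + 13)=433.07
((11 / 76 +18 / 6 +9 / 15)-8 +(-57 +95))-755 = -274077 / 380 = -721.26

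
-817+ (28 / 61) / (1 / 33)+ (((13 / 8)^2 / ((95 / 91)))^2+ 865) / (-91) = -166505474039301 / 205200486400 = -811.43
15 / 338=0.04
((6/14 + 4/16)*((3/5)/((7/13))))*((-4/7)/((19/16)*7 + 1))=-11856/255535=-0.05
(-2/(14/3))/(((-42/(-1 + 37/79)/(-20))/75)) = 4500/553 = 8.14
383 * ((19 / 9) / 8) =7277 / 72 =101.07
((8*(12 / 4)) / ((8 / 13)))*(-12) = -468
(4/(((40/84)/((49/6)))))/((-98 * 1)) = -7/10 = -0.70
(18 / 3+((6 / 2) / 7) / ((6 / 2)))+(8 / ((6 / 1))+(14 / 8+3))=1027 / 84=12.23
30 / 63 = 10 / 21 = 0.48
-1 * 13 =-13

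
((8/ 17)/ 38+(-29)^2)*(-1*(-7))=1901529/ 323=5887.09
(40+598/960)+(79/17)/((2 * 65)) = 4313071/106080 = 40.66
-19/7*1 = -19/7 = -2.71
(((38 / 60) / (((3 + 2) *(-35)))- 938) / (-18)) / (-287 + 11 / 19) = -93565861 / 514269000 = -0.18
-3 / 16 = -0.19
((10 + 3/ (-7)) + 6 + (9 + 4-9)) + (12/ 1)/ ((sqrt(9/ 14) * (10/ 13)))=26 * sqrt(14)/ 5 + 137/ 7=39.03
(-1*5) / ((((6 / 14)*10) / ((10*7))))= -245 / 3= -81.67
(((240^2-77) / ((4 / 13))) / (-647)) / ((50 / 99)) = -74032101 / 129400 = -572.12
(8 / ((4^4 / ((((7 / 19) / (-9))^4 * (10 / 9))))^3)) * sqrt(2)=1730160900125 * sqrt(2) / 119459522640218243716597697082556416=0.00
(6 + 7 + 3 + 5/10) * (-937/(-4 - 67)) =30921/142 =217.75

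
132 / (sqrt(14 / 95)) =66 *sqrt(1330) / 7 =343.85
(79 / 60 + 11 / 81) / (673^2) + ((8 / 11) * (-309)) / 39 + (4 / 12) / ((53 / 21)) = -31309614208193 / 5561053203420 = -5.63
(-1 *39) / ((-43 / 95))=3705 / 43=86.16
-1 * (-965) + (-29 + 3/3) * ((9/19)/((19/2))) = 347861/361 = 963.60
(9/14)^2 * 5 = 405/196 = 2.07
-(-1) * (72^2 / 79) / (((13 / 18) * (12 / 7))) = 54432 / 1027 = 53.00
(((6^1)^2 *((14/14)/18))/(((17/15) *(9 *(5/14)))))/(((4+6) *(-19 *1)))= -0.00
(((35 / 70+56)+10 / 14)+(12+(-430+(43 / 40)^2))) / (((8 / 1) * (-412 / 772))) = 777376401 / 9228800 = 84.23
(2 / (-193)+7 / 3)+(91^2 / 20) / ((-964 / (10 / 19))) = 2.10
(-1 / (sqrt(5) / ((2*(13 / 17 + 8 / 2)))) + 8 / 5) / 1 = 8 / 5 - 162*sqrt(5) / 85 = -2.66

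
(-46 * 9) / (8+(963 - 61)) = -207 / 455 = -0.45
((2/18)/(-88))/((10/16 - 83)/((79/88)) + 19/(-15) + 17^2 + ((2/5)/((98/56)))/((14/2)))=-0.00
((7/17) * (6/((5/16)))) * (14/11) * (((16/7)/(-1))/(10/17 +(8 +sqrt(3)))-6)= -241535616/3823963 +365568 * sqrt(3)/1124695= -62.60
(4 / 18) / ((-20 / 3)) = -1 / 30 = -0.03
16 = 16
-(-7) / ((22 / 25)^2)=4375 / 484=9.04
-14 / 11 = -1.27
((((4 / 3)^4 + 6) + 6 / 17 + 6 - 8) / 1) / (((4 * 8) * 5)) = 5173 / 110160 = 0.05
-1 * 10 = -10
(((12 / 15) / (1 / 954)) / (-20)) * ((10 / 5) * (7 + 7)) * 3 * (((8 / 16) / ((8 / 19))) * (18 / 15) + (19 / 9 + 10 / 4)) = -2418549 / 125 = -19348.39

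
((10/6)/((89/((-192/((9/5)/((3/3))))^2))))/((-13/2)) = -1024000/31239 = -32.78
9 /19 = 0.47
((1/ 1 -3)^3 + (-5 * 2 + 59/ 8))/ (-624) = 85/ 4992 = 0.02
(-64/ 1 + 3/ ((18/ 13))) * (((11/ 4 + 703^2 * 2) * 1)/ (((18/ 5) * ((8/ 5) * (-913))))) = 36670409825/ 3155328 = 11621.74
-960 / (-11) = 960 / 11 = 87.27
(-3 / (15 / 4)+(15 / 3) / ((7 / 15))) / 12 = 347 / 420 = 0.83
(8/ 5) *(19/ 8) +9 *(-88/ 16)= -457/ 10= -45.70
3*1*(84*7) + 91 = 1855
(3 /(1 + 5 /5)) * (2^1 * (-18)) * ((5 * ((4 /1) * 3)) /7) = -3240 /7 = -462.86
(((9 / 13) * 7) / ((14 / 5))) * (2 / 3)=15 / 13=1.15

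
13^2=169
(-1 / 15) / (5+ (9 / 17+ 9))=-17 / 3705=-0.00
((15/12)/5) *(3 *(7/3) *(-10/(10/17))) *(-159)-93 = 18549/4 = 4637.25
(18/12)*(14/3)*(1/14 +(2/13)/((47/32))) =1507/1222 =1.23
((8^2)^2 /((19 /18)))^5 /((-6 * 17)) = -363087263602825104457728 /42093683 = -8625694824632596.40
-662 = -662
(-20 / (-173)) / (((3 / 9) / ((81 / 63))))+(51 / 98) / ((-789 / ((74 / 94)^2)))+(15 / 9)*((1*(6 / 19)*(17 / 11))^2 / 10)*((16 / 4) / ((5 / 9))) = 1573238128647487 / 2151226899303790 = 0.73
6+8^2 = 70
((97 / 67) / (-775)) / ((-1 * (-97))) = -1 / 51925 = -0.00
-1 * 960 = -960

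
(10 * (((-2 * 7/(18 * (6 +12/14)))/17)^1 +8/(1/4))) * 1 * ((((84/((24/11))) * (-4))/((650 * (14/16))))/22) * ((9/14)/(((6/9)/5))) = -234959/12376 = -18.99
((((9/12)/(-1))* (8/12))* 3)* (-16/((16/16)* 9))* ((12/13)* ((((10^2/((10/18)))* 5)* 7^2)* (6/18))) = 470400/13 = 36184.62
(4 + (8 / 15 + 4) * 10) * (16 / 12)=592 / 9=65.78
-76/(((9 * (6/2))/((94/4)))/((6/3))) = -3572/27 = -132.30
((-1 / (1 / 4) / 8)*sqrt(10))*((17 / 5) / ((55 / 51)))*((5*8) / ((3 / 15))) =-3468*sqrt(10) / 11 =-996.98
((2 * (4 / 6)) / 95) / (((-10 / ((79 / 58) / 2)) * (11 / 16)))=-0.00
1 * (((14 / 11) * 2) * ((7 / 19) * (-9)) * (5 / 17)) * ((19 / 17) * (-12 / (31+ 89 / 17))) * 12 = 22680 / 2057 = 11.03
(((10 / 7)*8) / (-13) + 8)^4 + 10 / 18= 1587217197749 / 617174649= 2571.75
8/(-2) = -4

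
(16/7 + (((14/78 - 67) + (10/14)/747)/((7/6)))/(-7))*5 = 58110970/1110291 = 52.34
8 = 8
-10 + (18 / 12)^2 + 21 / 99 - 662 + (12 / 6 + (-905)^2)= 108023185 / 132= 818357.46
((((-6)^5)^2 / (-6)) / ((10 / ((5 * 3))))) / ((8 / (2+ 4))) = -11337408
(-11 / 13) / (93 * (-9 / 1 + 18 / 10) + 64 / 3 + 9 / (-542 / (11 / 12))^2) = 70503360 / 54014972063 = 0.00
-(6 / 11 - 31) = 335 / 11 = 30.45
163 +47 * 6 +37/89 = 39642/89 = 445.42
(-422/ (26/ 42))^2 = 78535044/ 169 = 464704.40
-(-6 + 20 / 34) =92 / 17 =5.41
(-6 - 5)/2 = -11/2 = -5.50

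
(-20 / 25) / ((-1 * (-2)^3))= -0.10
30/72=5/12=0.42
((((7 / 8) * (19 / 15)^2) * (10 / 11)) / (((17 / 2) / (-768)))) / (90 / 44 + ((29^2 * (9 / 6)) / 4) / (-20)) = 10350592 / 1231803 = 8.40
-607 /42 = -14.45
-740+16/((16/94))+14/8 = -2577/4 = -644.25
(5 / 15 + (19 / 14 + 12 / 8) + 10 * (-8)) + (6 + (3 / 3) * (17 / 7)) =-1436 / 21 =-68.38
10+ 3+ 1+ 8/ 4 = 16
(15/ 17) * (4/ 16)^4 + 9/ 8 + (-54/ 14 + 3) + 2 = 69193/ 30464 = 2.27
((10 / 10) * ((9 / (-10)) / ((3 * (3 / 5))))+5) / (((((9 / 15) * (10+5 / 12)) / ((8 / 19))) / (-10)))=-288 / 95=-3.03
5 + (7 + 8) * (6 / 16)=85 / 8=10.62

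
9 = 9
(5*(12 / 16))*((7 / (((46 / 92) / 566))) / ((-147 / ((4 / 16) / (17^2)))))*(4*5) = -7075 / 2023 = -3.50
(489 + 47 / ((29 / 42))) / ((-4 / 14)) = -113085 / 58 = -1949.74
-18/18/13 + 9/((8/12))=349/26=13.42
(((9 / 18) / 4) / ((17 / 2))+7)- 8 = -67 / 68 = -0.99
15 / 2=7.50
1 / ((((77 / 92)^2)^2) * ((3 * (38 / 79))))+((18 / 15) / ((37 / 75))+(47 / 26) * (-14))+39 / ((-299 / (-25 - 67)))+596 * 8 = 4586234764891001 / 963790925097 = 4758.54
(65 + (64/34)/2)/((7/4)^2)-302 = -233630/833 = -280.47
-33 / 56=-0.59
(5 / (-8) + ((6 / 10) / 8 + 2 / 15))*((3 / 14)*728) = -65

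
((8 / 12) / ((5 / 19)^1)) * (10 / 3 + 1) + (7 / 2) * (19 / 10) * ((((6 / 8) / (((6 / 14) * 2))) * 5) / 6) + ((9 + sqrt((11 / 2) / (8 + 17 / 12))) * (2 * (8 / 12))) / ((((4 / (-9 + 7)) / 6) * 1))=-23.23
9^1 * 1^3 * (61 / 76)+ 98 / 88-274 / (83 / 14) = -1314193 / 34694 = -37.88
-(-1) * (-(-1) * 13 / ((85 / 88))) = 1144 / 85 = 13.46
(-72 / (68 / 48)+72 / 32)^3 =-36035099127 / 314432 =-114603.79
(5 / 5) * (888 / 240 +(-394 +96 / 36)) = -11629 / 30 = -387.63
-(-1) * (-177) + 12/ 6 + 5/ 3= -520/ 3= -173.33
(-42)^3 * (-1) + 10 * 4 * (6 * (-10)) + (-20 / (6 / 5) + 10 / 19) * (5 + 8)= 4074256 / 57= 71478.18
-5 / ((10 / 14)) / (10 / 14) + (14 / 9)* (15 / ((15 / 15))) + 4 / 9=629 / 45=13.98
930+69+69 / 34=34035 / 34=1001.03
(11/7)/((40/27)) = 297/280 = 1.06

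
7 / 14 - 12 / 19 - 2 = -81 / 38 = -2.13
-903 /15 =-301 /5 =-60.20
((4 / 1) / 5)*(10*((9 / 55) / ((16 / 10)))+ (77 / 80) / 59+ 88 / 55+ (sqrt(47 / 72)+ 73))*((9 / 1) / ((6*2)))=45.87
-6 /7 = -0.86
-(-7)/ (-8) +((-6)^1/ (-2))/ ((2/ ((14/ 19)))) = 35/ 152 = 0.23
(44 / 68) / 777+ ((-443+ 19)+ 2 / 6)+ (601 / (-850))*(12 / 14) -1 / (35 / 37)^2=-983319584 / 2311575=-425.39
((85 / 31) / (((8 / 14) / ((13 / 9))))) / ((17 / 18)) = 455 / 62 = 7.34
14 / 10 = 7 / 5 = 1.40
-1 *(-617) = 617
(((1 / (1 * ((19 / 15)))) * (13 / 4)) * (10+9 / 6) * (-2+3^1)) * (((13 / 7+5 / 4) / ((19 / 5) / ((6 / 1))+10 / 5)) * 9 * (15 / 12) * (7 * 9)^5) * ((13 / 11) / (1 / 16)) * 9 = 4368939611478931125 / 66044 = 66151953417099.68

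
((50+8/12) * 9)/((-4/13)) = -1482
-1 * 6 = -6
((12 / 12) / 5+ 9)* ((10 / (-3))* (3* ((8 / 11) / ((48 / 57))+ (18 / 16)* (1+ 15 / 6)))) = -19435 / 44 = -441.70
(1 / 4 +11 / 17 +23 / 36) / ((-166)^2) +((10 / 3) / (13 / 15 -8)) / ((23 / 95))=-20025744665 / 10375743348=-1.93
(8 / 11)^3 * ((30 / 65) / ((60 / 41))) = 10496 / 86515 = 0.12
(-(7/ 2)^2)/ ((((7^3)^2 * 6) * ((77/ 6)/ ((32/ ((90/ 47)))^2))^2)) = -159897387008/ 19458188701875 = -0.01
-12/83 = -0.14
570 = 570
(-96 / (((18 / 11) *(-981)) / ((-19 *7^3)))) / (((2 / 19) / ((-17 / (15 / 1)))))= 185239208 / 44145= 4196.15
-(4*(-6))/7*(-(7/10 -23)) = 2676/35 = 76.46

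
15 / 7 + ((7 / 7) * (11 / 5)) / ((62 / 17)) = 5959 / 2170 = 2.75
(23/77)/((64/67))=1541/4928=0.31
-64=-64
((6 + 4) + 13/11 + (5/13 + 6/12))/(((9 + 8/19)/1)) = 65569/51194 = 1.28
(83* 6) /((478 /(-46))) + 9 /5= -55119 /1195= -46.12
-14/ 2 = -7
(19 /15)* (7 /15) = 133 /225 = 0.59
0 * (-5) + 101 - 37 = 64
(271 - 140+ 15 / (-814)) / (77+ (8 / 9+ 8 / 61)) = 58533831 / 34866062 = 1.68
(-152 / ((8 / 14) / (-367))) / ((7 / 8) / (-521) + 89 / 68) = 6917104432 / 92619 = 74683.43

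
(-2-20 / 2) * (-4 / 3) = 16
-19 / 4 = -4.75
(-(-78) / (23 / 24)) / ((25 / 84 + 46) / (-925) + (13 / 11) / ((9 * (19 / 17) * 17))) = -91199908800 / 48339169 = -1886.67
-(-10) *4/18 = 20/9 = 2.22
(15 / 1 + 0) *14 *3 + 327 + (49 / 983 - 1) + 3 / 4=3762137 / 3932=956.80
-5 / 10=-1 / 2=-0.50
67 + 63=130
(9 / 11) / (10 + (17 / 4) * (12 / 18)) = 54 / 847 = 0.06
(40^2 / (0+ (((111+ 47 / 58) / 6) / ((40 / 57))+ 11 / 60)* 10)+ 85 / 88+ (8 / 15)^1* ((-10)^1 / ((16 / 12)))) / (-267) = -32205667 / 2915046904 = -0.01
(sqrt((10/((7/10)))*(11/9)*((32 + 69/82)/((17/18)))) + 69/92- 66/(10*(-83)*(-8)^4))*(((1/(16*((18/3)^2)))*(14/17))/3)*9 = 2974797/924712960 + 5*sqrt(144530617)/568752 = 0.11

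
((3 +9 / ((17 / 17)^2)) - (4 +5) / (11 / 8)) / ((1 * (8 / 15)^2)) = 19.18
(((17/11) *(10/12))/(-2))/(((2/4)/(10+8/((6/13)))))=-3485/99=-35.20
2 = 2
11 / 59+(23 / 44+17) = 45973 / 2596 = 17.71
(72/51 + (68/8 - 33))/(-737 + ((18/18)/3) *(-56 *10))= 2355/94214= 0.02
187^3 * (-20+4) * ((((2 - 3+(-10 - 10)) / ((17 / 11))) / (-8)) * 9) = -1599412122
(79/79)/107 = 1/107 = 0.01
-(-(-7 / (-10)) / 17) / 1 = 7 / 170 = 0.04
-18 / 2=-9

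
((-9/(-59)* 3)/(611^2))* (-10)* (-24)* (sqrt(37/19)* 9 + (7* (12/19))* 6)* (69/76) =1006020* sqrt(703)/7951363979 + 56337120/7951363979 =0.01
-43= -43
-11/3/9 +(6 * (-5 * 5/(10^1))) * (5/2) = -37.91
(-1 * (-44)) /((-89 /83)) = -3652 /89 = -41.03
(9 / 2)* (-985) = -8865 / 2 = -4432.50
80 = 80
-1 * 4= -4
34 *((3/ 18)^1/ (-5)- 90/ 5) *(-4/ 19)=129.08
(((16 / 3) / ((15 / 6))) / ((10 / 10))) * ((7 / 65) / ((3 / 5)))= 0.38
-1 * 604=-604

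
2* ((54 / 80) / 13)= 27 / 260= 0.10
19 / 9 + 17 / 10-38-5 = -3527 / 90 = -39.19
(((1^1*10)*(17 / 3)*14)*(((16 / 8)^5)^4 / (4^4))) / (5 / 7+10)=13647872 / 45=303286.04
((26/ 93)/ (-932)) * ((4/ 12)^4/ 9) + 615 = 19429942217/ 31593402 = 615.00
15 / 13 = 1.15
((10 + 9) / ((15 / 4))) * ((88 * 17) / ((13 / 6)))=227392 / 65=3498.34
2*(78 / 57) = 52 / 19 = 2.74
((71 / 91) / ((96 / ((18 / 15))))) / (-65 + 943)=71 / 6391840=0.00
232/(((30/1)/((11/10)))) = 638/75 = 8.51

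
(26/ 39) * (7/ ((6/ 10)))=70/ 9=7.78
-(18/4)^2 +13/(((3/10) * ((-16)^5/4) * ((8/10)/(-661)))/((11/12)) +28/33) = -574449153/28542902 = -20.13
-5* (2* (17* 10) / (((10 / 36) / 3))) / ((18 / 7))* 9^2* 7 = -4048380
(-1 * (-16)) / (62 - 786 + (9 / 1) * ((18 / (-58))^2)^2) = -11316496 / 512012395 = -0.02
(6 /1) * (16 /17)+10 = 266 /17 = 15.65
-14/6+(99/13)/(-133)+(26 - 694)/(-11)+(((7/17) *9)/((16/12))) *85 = 67232929/228228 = 294.59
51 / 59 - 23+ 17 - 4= -539 / 59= -9.14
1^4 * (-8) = -8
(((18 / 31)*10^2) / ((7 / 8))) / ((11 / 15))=216000 / 2387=90.49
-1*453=-453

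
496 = 496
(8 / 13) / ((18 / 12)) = 16 / 39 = 0.41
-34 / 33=-1.03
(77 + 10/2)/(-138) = -41/69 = -0.59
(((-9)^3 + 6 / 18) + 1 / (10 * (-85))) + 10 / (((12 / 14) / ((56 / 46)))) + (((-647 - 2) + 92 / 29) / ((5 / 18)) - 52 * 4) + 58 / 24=-11038610347 / 3401700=-3245.03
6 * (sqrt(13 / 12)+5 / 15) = 2+sqrt(39) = 8.24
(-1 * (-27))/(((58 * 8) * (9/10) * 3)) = 5/232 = 0.02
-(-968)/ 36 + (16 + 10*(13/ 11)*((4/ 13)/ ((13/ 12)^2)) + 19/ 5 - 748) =-58408981/ 83655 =-698.21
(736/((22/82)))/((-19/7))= -1010.68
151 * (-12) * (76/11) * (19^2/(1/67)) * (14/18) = -235513949.58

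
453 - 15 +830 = 1268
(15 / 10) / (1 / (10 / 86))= 15 / 86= 0.17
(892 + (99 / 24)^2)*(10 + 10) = 18180.31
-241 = -241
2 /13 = 0.15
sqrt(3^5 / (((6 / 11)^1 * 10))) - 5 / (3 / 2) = -10 / 3 + 9 * sqrt(55) / 10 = 3.34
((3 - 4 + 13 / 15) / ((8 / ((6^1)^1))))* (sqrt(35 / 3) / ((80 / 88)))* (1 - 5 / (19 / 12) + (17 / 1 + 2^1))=-176* sqrt(105) / 285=-6.33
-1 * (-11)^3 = 1331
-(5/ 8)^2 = -25/ 64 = -0.39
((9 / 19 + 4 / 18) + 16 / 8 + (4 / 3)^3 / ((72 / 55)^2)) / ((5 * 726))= 84749 / 75418695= 0.00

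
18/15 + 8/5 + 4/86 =2.85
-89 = -89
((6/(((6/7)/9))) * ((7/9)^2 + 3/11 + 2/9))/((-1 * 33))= -6860/3267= -2.10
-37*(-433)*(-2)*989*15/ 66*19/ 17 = -1505253055/ 187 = -8049481.58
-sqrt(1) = -1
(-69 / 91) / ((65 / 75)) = -1035 / 1183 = -0.87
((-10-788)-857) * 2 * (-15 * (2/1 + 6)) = 397200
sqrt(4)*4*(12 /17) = 96 /17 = 5.65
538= 538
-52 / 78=-2 / 3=-0.67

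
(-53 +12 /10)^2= 67081 /25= 2683.24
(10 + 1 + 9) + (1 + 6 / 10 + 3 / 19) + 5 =2542 / 95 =26.76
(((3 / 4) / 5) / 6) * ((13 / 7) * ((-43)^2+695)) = 4134 / 35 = 118.11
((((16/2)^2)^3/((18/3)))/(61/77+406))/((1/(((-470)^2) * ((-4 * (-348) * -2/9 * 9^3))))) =-55860923046297600/10441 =-5350150660501.64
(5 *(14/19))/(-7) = -10/19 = -0.53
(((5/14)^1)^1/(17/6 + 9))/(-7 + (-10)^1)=-15/8449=-0.00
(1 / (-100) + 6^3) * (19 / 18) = 410381 / 1800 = 227.99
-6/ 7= -0.86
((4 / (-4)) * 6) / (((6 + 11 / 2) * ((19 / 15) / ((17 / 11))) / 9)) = -27540 / 4807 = -5.73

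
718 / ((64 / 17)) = 190.72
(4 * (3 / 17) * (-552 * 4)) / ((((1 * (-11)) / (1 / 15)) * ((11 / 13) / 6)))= 688896 / 10285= 66.98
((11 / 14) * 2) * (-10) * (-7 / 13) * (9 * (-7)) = -6930 / 13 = -533.08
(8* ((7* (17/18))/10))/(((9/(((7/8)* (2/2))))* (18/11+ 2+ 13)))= 9163/296460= 0.03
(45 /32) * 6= 135 /16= 8.44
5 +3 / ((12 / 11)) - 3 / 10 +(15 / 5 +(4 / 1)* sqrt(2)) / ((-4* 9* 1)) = 221 / 30 - sqrt(2) / 9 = 7.21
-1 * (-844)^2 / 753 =-712336 / 753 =-946.00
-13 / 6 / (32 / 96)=-13 / 2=-6.50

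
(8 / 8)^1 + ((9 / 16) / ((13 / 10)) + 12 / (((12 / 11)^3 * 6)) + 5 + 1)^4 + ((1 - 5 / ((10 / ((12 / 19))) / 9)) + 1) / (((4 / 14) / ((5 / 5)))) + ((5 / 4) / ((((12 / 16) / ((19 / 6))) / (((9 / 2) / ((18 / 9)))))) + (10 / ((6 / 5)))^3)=4630.02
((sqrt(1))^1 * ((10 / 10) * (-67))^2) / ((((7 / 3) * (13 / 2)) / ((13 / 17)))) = 26934 / 119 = 226.34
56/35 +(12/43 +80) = 17604/215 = 81.88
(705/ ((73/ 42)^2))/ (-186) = -207270/ 165199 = -1.25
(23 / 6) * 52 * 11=6578 / 3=2192.67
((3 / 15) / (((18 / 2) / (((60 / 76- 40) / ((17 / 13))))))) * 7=-13559 / 2907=-4.66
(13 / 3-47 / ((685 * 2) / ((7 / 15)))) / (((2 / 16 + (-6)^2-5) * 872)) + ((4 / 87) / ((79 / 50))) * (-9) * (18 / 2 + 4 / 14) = -21750731631323 / 8944597459350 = -2.43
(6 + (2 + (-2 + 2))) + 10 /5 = 10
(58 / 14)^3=24389 / 343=71.10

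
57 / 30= 19 / 10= 1.90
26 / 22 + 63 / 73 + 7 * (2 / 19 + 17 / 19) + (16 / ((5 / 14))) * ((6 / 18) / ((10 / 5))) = 198881 / 12045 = 16.51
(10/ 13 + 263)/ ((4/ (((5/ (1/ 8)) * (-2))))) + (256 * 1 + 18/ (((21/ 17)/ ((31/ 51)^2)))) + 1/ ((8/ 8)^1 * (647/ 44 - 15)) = -23285686/ 4641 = -5017.39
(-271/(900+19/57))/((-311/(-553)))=-449589/840011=-0.54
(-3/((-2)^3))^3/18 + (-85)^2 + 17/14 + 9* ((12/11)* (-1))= 568998631/78848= 7216.40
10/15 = 2/3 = 0.67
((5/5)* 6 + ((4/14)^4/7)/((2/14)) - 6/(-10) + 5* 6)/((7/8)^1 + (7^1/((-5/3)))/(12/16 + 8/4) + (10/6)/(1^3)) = 116018232/3214939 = 36.09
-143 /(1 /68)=-9724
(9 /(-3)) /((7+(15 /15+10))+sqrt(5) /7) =-2646 /15871+21 * sqrt(5) /15871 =-0.16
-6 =-6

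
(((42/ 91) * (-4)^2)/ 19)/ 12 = 8/ 247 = 0.03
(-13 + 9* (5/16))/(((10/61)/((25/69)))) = -49715/2208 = -22.52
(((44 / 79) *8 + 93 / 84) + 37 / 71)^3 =872349889937116499 / 3873739517724608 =225.20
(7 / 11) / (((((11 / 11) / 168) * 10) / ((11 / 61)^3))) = 71148 / 1134905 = 0.06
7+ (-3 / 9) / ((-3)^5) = 7.00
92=92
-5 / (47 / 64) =-320 / 47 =-6.81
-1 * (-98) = 98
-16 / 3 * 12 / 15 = -64 / 15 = -4.27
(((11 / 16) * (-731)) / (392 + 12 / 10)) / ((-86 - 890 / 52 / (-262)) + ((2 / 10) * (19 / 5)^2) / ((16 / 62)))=8558639375 / 500498291564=0.02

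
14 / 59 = 0.24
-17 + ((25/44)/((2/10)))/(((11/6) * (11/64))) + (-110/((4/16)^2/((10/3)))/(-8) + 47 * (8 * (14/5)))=35500747/19965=1778.15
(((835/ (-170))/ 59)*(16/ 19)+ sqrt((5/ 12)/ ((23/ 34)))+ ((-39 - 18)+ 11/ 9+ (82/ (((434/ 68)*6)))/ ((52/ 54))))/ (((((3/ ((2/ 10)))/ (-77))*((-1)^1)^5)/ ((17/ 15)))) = -285399804239/ 914820075+ 1309*sqrt(11730)/ 31050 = -307.41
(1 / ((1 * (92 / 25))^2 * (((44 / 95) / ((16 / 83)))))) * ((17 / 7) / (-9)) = -0.01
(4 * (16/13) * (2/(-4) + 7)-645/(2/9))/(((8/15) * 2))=-2691.09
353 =353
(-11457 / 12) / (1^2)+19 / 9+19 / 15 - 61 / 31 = -5319637 / 5580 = -953.34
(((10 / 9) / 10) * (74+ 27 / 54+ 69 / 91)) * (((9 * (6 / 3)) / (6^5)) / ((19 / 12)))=13697 / 1120392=0.01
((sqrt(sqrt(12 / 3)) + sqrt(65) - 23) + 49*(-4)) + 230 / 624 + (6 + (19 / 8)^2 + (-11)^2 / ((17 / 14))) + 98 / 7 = -3960761 / 42432 + sqrt(2) + sqrt(65) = -83.87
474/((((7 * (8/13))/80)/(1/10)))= 6162/7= 880.29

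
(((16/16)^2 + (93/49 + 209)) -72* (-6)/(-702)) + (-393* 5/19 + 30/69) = 30146334/278369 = 108.30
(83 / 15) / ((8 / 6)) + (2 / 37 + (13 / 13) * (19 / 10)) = 4517 / 740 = 6.10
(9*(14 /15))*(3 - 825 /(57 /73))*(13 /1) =-10929828 /95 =-115050.82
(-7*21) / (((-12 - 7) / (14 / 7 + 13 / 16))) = 21.76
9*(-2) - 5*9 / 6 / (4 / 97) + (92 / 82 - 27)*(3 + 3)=-116487 / 328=-355.14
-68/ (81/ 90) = -680/ 9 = -75.56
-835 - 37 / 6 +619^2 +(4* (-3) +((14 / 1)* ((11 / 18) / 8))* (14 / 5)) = 68815949 / 180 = 382310.83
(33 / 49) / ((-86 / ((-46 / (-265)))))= -759 / 558355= -0.00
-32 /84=-8 /21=-0.38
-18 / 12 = -3 / 2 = -1.50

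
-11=-11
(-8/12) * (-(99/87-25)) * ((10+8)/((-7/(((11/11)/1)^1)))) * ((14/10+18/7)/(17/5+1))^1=36.92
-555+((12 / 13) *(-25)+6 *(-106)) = -15783 / 13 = -1214.08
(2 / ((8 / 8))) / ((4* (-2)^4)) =1 / 32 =0.03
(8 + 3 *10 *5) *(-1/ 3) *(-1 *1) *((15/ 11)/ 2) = 395/ 11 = 35.91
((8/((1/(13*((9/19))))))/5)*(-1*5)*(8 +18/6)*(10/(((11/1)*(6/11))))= -17160/19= -903.16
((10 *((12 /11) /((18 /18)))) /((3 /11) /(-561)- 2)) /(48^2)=-187 /79008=-0.00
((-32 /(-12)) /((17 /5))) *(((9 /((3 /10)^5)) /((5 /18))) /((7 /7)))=1600000 /153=10457.52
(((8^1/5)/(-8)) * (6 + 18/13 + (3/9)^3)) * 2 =-1042/351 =-2.97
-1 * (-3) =3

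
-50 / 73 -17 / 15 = -1991 / 1095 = -1.82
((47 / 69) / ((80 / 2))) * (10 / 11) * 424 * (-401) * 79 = -157824778 / 759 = -207937.78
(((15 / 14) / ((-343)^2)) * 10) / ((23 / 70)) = 750 / 2705927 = 0.00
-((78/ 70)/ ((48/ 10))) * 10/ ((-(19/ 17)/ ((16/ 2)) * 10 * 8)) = 221/ 1064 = 0.21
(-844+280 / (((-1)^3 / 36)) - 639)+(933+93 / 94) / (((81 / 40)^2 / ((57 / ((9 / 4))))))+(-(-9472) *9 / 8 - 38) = 495968395 / 102789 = 4825.11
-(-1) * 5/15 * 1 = 1/3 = 0.33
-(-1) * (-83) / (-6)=83 / 6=13.83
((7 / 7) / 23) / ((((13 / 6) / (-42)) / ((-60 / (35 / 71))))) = 30672 / 299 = 102.58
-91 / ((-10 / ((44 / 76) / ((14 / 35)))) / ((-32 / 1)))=-8008 / 19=-421.47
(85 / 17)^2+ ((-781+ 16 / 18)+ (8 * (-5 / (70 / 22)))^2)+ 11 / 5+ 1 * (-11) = -605.87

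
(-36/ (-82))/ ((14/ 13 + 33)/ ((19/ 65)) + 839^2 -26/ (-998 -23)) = 174591/ 279981322504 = 0.00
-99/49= -2.02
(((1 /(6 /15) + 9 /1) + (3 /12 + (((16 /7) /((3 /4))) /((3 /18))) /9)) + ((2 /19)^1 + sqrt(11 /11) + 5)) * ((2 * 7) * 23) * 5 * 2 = 10950185 /171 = 64036.17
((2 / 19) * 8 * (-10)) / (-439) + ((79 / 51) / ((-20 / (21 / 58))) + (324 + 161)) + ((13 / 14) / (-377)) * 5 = 484.98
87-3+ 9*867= 7887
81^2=6561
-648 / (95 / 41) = -26568 / 95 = -279.66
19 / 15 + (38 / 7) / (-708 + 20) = 45467 / 36120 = 1.26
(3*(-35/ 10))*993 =-20853/ 2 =-10426.50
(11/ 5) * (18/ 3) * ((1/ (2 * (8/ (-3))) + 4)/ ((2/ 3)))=6039/ 80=75.49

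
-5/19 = -0.26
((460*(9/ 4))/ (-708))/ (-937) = 345/ 221132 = 0.00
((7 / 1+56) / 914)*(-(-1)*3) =189 / 914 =0.21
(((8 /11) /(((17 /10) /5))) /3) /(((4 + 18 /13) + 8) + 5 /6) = 0.05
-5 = -5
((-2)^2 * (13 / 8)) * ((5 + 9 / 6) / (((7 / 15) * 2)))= 2535 / 56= 45.27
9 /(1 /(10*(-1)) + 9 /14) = 315 /19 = 16.58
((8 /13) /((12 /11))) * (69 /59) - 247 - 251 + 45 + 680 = 227.66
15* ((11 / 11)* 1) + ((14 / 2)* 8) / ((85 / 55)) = 51.24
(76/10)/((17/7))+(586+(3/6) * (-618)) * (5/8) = 119853/680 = 176.25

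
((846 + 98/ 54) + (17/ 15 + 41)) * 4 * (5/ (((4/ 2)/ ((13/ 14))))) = 8263.80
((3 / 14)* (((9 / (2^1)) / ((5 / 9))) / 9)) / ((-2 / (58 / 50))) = -783 / 7000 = -0.11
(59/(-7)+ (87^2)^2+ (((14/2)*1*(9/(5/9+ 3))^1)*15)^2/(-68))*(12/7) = 98209223.58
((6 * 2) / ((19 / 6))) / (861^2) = 8 / 1565011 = 0.00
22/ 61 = 0.36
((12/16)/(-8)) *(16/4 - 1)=-9/32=-0.28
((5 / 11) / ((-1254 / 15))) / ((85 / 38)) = -5 / 2057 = -0.00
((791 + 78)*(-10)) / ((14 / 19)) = -82555 / 7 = -11793.57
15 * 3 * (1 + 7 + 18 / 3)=630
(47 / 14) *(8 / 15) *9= 564 / 35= 16.11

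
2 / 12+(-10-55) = -389 / 6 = -64.83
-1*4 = -4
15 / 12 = 1.25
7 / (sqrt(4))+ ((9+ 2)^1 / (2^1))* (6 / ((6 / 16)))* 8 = 1415 / 2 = 707.50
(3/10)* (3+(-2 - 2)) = -3/10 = -0.30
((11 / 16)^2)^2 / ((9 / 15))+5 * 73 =71835125 / 196608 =365.37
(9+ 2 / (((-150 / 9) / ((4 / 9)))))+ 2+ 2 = 971 / 75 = 12.95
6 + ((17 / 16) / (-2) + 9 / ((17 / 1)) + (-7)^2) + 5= 32639 / 544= 60.00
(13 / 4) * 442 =2873 / 2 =1436.50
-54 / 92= -27 / 46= -0.59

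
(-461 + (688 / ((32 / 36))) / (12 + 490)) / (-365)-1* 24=-2083436 / 91615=-22.74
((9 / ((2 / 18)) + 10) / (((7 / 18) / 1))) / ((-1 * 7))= -234 / 7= -33.43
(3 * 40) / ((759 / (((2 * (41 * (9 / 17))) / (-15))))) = -1968 / 4301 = -0.46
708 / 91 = 7.78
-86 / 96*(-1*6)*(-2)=-10.75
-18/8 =-9/4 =-2.25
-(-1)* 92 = 92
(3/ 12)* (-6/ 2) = -3/ 4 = -0.75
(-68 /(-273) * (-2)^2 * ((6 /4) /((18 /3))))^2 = 0.06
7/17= 0.41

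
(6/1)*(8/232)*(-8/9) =-16/87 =-0.18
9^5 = 59049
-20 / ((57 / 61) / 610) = -744200 / 57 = -13056.14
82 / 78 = 41 / 39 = 1.05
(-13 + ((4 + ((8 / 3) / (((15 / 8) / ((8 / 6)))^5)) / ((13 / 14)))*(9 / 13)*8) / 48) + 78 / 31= -9630767765423 / 966742846875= -9.96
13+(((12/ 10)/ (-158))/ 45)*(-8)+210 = 1321283/ 5925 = 223.00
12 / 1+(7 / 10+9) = 217 / 10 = 21.70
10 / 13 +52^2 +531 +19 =42312 / 13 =3254.77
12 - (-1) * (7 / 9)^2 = 1021 / 81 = 12.60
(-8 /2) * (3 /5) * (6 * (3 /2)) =-108 /5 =-21.60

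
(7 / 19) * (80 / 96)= 35 / 114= 0.31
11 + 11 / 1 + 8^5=32790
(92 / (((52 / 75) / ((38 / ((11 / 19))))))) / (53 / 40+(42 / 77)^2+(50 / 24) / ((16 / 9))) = 4383984000 / 1406587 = 3116.75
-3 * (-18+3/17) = 909/17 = 53.47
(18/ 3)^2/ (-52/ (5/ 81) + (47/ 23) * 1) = -4140/ 96641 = -0.04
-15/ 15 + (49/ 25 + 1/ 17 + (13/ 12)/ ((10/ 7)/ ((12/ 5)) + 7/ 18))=223409/ 105400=2.12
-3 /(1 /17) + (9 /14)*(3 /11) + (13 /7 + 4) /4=-15203 /308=-49.36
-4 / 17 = -0.24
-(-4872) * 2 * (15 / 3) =48720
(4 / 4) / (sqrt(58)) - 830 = -830 + sqrt(58) / 58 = -829.87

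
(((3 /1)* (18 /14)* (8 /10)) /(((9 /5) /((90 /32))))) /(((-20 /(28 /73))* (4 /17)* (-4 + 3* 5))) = -459 /12848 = -0.04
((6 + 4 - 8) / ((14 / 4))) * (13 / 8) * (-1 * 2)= -13 / 7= -1.86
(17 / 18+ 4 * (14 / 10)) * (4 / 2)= 589 / 45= 13.09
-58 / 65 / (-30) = 29 / 975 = 0.03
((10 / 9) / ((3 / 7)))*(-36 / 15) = -56 / 9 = -6.22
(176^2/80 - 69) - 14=1521/5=304.20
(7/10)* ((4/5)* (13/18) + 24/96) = 1043/1800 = 0.58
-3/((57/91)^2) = -7.65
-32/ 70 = -16/ 35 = -0.46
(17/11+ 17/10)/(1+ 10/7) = 147/110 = 1.34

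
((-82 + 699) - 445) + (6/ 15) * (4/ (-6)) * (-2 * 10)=177.33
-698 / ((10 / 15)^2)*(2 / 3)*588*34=-20931624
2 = 2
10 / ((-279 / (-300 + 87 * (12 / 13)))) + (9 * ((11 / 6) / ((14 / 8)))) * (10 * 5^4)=498779140 / 8463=58936.45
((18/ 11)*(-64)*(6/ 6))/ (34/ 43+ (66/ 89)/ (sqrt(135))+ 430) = -2477845952640/ 10192502253131+ 94787136*sqrt(15)/ 10192502253131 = -0.24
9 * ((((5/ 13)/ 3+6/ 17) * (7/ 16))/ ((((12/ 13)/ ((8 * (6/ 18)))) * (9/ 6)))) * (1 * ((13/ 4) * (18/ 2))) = 29029/ 272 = 106.72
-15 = -15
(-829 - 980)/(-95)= 1809/95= 19.04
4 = 4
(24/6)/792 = 1/198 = 0.01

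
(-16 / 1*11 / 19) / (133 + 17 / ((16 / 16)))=-88 / 1425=-0.06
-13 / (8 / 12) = -39 / 2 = -19.50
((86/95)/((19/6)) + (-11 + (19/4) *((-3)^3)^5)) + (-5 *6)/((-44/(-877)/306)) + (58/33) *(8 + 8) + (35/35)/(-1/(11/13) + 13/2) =-635027307654947/9292140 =-68340264.75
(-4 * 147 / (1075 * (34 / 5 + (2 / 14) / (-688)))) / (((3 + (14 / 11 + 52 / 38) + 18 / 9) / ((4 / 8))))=-6881952 / 1307455915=-0.01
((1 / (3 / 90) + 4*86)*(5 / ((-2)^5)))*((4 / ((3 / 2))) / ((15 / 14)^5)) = -50286544 / 455625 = -110.37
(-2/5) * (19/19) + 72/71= 218/355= 0.61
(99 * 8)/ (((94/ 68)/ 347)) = 9344016/ 47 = 198808.85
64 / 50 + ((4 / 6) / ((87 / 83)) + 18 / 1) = 129952 / 6525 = 19.92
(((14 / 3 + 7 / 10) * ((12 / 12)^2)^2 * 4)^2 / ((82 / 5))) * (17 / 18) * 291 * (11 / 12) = 470181019 / 66420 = 7078.91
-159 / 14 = -11.36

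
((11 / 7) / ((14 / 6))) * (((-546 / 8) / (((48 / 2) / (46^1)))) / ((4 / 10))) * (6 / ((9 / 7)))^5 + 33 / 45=-197421928 / 405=-487461.55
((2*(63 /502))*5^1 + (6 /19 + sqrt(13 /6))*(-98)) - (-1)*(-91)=-49*sqrt(78) /3 - 575582 /4769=-264.94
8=8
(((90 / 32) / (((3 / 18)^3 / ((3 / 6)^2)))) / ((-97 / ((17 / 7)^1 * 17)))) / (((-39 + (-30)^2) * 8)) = -117045 / 12471872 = -0.01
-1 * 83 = -83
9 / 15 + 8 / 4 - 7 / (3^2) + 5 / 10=209 / 90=2.32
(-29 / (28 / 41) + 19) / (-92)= 657 / 2576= 0.26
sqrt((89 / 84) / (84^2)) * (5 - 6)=-sqrt(1869) / 3528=-0.01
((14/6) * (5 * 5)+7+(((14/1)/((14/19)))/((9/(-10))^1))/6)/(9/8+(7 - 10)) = -13352/405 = -32.97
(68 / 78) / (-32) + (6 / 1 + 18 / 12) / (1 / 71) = 332263 / 624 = 532.47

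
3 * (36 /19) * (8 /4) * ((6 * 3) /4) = 972 /19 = 51.16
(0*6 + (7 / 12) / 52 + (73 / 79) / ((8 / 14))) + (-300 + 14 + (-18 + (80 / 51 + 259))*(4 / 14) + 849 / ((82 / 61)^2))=837414582365 / 3287040848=254.76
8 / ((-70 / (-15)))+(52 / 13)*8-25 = 61 / 7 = 8.71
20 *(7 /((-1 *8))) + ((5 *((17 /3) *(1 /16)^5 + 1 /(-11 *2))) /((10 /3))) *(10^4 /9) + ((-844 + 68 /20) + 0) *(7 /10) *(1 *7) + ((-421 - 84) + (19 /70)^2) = -14996422234873 /3179151360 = -4717.11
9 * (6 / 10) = 27 / 5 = 5.40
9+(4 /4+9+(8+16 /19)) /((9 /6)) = 1229 /57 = 21.56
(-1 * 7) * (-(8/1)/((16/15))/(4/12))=315/2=157.50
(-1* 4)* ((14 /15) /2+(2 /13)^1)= -484 /195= -2.48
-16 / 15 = -1.07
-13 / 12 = -1.08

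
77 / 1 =77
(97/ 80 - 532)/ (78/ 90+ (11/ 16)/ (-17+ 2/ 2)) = -2038224/ 3163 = -644.40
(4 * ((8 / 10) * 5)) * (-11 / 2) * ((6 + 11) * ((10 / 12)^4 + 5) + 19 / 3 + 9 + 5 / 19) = -29468593 / 3078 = -9573.94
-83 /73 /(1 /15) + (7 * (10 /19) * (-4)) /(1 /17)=-371135 /1387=-267.58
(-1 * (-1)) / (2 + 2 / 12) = 6 / 13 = 0.46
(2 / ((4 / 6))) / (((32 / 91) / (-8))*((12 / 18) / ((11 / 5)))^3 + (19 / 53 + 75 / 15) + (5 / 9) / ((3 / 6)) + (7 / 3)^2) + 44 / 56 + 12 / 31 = 1276641028463 / 896114489186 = 1.42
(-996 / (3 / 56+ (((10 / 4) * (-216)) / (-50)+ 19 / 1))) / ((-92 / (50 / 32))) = 0.57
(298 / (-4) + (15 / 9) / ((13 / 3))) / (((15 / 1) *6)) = -1927 / 2340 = -0.82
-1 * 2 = -2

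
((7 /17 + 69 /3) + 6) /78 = 0.38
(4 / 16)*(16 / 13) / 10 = 2 / 65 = 0.03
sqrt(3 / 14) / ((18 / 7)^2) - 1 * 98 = -98+ 7 * sqrt(42) / 648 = -97.93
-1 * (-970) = 970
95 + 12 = 107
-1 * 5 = -5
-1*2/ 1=-2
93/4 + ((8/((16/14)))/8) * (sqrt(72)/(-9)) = 93/4 - 7 * sqrt(2)/12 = 22.43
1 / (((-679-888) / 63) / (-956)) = 60228 / 1567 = 38.44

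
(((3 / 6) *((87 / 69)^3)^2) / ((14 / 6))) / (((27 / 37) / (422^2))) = 1959677551493834 / 9326261007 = 210124.67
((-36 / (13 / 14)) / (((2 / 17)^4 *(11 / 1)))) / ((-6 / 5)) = 8769705 / 572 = 15331.65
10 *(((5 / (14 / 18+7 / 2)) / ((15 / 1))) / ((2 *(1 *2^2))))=15 / 154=0.10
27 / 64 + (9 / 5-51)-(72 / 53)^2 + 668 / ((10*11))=-440504987 / 9887680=-44.55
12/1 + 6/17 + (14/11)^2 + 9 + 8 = 63711/2057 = 30.97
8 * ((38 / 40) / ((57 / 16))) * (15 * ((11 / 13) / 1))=352 / 13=27.08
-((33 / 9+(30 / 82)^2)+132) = -684842 / 5043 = -135.80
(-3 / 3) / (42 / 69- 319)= 23 / 7323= 0.00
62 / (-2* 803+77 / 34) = -0.04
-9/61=-0.15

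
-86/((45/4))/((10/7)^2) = -4214/1125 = -3.75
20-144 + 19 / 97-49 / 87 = -1049536 / 8439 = -124.37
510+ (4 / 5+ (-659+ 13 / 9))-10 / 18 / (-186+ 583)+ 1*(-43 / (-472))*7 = -1232118371 / 8432280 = -146.12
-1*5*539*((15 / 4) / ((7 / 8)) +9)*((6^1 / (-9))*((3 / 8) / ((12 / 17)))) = 202895 / 16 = 12680.94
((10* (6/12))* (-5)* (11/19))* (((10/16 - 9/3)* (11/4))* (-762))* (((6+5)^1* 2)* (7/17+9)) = -253555500/17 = -14915029.41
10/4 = 5/2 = 2.50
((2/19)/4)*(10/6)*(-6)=-5/19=-0.26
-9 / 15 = -3 / 5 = -0.60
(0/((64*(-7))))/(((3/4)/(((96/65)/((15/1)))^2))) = 0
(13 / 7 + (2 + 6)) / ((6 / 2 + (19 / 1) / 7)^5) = 165669 / 102400000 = 0.00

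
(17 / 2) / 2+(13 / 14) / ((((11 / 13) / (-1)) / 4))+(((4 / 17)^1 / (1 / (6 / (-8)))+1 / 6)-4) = -65179 / 15708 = -4.15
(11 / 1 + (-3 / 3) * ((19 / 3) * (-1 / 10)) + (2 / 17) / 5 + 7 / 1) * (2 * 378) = 239778 / 17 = 14104.59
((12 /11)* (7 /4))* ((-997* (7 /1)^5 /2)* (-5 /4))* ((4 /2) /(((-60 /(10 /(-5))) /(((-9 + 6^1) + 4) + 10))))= 117296053 /8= 14662006.62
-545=-545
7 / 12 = 0.58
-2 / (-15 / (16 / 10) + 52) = -16 / 341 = -0.05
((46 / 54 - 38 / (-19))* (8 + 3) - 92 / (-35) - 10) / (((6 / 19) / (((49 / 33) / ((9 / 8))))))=12065228 / 120285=100.31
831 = 831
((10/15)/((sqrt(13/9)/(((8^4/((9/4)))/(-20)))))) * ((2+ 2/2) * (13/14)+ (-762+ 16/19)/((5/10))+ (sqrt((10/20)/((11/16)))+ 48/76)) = -16384 * sqrt(286)/6435+ 127299584 * sqrt(13)/5985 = 76646.19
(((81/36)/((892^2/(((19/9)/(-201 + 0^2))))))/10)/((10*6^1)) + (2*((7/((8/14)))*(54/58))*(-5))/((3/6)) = -2539024294464551/11131021094400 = -228.10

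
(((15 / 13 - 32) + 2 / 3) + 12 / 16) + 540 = 79649 / 156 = 510.57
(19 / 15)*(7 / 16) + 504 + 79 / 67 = 8132191 / 16080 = 505.73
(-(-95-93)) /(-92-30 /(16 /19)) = -1504 /1021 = -1.47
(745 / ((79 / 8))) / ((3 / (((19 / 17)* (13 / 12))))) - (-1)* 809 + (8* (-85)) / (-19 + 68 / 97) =3761428319 / 4290885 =876.61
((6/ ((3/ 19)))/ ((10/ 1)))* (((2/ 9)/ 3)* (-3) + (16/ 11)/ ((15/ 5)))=1.00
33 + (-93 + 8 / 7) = -412 / 7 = -58.86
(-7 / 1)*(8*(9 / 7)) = -72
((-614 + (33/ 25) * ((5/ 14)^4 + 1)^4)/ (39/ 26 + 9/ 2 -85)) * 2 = 33354918641344350379487/ 2150728921086753996800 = 15.51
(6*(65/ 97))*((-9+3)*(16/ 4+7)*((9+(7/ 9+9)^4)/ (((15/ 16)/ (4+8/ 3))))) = -10987632198400/ 636417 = -17264831.39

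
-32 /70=-16 /35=-0.46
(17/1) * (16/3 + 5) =175.67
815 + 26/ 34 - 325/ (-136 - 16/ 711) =1345130291/ 1644104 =818.15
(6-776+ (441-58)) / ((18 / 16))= -344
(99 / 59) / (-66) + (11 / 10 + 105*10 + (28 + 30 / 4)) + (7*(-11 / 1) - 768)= 142529 / 590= 241.57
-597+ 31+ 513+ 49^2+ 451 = 2799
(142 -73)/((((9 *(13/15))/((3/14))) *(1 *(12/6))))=345/364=0.95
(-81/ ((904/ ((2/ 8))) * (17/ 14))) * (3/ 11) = -1701/ 338096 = -0.01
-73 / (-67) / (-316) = -73 / 21172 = -0.00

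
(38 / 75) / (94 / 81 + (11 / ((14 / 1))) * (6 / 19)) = 0.36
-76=-76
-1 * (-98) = 98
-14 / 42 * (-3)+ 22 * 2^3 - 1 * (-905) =1082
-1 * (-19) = 19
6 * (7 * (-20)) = -840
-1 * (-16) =16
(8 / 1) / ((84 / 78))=52 / 7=7.43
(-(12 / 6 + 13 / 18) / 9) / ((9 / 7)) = -343 / 1458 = -0.24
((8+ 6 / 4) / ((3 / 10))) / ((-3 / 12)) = -380 / 3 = -126.67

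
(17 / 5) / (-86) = -17 / 430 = -0.04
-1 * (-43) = 43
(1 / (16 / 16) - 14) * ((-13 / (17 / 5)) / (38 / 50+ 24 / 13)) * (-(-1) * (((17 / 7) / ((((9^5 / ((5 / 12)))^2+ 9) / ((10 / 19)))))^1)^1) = 5281250 / 4350901843197063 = 0.00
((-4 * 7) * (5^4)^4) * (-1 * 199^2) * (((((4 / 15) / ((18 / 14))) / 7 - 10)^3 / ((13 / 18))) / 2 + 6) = -3271863509006845703125000 / 28431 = -115080845169246445890.93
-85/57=-1.49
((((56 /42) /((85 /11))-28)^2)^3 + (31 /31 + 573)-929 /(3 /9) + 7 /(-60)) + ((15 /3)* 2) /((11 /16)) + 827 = 5617370052652314549147749 /12097447863187500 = 464343398.39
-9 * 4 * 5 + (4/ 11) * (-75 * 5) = -3480/ 11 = -316.36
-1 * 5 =-5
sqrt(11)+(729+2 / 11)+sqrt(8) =2 * sqrt(2)+sqrt(11)+8021 / 11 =735.33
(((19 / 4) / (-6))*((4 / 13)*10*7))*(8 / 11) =-12.40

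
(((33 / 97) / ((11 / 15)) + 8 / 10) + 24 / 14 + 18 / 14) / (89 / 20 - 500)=-752 / 87397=-0.01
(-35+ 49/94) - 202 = -22229/94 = -236.48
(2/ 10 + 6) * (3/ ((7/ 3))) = 279/ 35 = 7.97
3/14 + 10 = 143/14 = 10.21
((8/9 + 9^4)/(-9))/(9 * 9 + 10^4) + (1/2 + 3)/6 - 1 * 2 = -4863407/3266244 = -1.49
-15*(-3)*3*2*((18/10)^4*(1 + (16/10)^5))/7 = 12716674542/2734375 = 4650.67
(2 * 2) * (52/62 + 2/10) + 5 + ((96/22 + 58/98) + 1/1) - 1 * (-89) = 8697896/83545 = 104.11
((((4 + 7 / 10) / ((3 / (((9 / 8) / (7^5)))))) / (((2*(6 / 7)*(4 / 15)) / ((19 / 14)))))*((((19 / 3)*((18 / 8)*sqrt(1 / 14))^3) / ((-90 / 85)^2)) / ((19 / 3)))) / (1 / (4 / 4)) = 6968079*sqrt(14) / 431773712384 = 0.00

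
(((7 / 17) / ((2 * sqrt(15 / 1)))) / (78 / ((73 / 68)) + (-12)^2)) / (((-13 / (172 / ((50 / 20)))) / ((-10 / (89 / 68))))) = 87892 * sqrt(15) / 34310835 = 0.01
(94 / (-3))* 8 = -752 / 3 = -250.67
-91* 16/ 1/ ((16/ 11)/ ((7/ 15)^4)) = -2403401/ 50625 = -47.47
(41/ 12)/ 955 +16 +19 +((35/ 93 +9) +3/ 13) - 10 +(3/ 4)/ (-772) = 123397125571/ 3565389360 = 34.61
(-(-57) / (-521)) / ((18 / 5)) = -95 / 3126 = -0.03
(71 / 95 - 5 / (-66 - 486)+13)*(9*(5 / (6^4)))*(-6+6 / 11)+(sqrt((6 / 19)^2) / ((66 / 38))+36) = 46483753 / 1384416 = 33.58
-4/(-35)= 4/35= 0.11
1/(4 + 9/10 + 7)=10/119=0.08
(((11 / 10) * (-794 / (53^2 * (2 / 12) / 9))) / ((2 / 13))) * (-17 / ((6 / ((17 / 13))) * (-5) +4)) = -97.95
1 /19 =0.05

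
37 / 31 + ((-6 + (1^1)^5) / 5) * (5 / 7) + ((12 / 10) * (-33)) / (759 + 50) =377714 / 877765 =0.43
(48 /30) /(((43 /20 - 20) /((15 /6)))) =-80 /357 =-0.22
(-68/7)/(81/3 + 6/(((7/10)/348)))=-0.00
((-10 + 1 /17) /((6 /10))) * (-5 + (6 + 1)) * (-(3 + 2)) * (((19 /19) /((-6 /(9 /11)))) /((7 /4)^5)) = -4326400 /3142909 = -1.38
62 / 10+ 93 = 496 / 5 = 99.20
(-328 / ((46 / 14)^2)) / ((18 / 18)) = -16072 / 529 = -30.38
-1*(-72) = 72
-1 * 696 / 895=-696 / 895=-0.78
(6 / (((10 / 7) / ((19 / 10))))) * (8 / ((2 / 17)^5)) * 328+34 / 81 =1881422694553 / 2025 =929097626.94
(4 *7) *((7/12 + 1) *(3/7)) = 19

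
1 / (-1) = -1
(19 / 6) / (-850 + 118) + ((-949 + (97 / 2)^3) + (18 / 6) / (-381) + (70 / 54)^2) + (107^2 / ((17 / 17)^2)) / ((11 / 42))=38976378749705 / 248492772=156851.16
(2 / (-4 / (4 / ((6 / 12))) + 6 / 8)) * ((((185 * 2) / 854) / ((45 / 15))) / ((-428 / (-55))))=20350 / 137067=0.15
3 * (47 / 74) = 141 / 74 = 1.91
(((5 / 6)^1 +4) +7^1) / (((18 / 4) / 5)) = 355 / 27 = 13.15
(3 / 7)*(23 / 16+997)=47925 / 112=427.90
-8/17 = -0.47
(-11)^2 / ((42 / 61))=7381 / 42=175.74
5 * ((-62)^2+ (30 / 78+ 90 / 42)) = 1750170 / 91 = 19232.64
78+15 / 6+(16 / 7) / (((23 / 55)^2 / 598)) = 2542721 / 322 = 7896.65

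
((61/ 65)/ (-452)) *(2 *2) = -61/ 7345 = -0.01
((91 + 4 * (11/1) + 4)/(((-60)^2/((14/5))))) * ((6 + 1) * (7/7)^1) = 6811/9000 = 0.76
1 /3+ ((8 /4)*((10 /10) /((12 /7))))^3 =415 /216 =1.92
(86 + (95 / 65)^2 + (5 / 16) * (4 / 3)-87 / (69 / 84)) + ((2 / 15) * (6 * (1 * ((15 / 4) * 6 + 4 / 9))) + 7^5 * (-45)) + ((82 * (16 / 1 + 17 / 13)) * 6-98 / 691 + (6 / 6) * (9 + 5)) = -361527804795817 / 483465060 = -747784.76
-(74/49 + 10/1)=-564/49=-11.51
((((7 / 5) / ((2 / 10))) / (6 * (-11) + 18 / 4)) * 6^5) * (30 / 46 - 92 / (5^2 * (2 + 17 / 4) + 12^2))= -346586688 / 1132543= -306.03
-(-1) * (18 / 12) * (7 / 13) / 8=21 / 208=0.10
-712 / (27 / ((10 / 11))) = -7120 / 297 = -23.97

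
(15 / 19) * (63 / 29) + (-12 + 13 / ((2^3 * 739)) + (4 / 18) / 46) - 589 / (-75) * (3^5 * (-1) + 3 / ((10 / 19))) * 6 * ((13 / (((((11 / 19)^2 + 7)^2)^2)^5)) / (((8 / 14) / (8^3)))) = -243069635666040710299429161353247754186657457108213800550302447766524118493721 / 23649722076193168685995654862611971775474855583408775277616959451616509952000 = -10.28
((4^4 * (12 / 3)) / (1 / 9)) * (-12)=-110592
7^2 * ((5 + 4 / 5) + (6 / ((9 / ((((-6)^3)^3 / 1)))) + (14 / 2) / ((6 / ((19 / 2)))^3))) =-2844314700367 / 8640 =-329203090.32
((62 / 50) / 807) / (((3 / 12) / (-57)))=-2356 / 6725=-0.35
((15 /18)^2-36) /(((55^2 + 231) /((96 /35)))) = -1271 /42735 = -0.03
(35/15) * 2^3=56/3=18.67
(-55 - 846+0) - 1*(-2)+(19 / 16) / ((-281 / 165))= -4045039 / 4496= -899.70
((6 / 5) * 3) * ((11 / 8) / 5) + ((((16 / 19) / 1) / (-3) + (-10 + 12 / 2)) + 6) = 15443 / 5700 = 2.71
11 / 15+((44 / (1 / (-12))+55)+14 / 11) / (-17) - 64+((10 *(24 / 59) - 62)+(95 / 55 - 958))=-173723897 / 165495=-1049.72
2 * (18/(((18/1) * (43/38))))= 76/43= 1.77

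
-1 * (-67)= 67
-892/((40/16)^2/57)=-203376/25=-8135.04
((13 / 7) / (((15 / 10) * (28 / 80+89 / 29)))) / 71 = 15080 / 2956653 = 0.01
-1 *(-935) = 935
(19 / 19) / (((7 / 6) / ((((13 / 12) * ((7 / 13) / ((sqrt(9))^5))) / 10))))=1 / 4860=0.00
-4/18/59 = -0.00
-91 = -91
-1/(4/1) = -1/4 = -0.25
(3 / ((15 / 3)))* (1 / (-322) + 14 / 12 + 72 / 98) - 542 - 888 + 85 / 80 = -128730317 / 90160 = -1427.80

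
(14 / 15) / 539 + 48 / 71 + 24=2023702 / 82005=24.68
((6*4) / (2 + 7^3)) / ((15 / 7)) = 56 / 1725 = 0.03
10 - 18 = -8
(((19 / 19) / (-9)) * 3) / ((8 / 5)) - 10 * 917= -220085 / 24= -9170.21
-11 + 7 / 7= -10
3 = 3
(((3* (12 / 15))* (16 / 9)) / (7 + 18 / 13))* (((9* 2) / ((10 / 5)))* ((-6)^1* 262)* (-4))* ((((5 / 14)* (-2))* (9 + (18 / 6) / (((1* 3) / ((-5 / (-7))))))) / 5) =-1067249664 / 26705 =-39964.41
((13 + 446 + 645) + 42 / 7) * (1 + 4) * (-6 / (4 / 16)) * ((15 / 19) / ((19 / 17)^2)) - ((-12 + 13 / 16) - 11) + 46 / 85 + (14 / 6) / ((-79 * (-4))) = -186064394319467 / 2210792880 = -84161.84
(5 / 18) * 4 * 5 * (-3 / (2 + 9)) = -50 / 33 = -1.52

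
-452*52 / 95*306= -75707.62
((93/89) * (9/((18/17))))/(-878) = -1581/156284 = -0.01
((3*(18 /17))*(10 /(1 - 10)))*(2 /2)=-3.53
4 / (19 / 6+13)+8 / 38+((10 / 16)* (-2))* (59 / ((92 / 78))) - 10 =-72.07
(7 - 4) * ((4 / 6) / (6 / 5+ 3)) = 10 / 21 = 0.48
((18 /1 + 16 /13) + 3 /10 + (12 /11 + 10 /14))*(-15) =-640719 /2002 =-320.04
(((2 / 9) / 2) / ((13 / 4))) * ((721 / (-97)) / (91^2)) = -412 / 13425867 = -0.00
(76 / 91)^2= 5776 / 8281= 0.70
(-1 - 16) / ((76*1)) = -17 / 76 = -0.22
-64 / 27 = -2.37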